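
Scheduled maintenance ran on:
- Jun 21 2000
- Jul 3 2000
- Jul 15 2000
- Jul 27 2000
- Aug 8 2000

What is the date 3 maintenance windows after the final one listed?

Every event comes 12 days after the last (12, 12, 12, 12).
Aug 8 2000 + 12 days = Aug 20 2000.
Aug 20 2000 + 12 days = Sep 1 2000.
Sep 1 2000 + 12 days = Sep 13 2000.

Sep 13 2000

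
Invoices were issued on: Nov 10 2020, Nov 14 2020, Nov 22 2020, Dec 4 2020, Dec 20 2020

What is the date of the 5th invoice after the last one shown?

May 9 2021

Gaps: 4, 8, 12, 16 days — each gap is 4 larger than the previous one.
Next gap: 20 days. Dec 20 2020 + 20 days = Jan 9 2021.
Next gap: 24 days. Jan 9 2021 + 24 days = Feb 2 2021.
Next gap: 28 days. Feb 2 2021 + 28 days = Mar 2 2021.
Next gap: 32 days. Mar 2 2021 + 32 days = Apr 3 2021.
Next gap: 36 days. Apr 3 2021 + 36 days = May 9 2021.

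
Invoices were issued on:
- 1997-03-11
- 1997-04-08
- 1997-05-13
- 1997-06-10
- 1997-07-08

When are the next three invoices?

1997-08-12, 1997-09-09, 1997-10-14

Gaps: 28, 35, 28, 28 days — a mix of 28 and 35. Every date is a Tuesday.
Each is the 2nd Tuesday of its month.
August 1997 — 2nd Tuesday is 1997-08-12.
2nd Tuesday of September 1997: 1997-09-09.
2nd Tuesday of October 1997: 1997-10-14.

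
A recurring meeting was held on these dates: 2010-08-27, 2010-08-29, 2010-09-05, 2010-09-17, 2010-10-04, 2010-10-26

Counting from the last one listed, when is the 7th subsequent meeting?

Gaps: 2, 7, 12, 17, 22 days — each gap is 5 larger than the previous one.
Next gap: 27 days. 2010-10-26 + 27 days = 2010-11-22.
Next gap: 32 days. 2010-11-22 + 32 days = 2010-12-24.
Next gap: 37 days. 2010-12-24 + 37 days = 2011-01-30.
Next gap: 42 days. 2011-01-30 + 42 days = 2011-03-13.
Next gap: 47 days. 2011-03-13 + 47 days = 2011-04-29.
Next gap: 52 days. 2011-04-29 + 52 days = 2011-06-20.
Next gap: 57 days. 2011-06-20 + 57 days = 2011-08-16.

2011-08-16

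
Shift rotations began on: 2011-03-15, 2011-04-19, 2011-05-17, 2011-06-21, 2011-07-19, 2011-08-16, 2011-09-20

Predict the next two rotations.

All dates are Tuesdays, 35, 28, 35, 28, 28, 35 days apart.
Specifically, the 3rd Tuesday of each month.
3rd Tuesday of October 2011: 2011-10-18.
3rd Tuesday of November 2011: 2011-11-15.

2011-10-18, 2011-11-15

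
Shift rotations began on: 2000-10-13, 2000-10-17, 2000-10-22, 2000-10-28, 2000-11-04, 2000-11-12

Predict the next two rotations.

2000-11-21, 2000-12-01

Intervals are 4, 5, 6, 7, 8 days — an arithmetic progression with common difference 1.
Next gap: 9 days. 2000-11-12 + 9 days = 2000-11-21.
Next gap: 10 days. 2000-11-21 + 10 days = 2000-12-01.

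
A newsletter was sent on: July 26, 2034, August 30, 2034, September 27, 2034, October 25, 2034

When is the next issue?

These are Wednesdays with 35, 28, 28-day gaps.
Each is the final Wednesday of its month — August 30, 2034 is past the 28th, so '4th Wednesday' doesn't fit.
Last Wednesday of November 2034: November 29, 2034.

November 29, 2034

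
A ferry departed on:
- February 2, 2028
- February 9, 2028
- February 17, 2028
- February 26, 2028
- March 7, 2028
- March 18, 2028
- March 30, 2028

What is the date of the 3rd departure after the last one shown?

Intervals are 7, 8, 9, 10, 11, 12 days — an arithmetic progression with common difference 1.
Next gap: 13 days. March 30, 2028 + 13 days = April 12, 2028.
Next gap: 14 days. April 12, 2028 + 14 days = April 26, 2028.
Next gap: 15 days. April 26, 2028 + 15 days = May 11, 2028.

May 11, 2028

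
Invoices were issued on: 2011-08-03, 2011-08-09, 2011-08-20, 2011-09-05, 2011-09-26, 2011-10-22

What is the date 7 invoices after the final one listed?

2012-09-08

Gaps: 6, 11, 16, 21, 26 days — each gap is 5 larger than the previous one.
Next gap: 31 days. 2011-10-22 + 31 days = 2011-11-22.
Next gap: 36 days. 2011-11-22 + 36 days = 2011-12-28.
Next gap: 41 days. 2011-12-28 + 41 days = 2012-02-07.
Next gap: 46 days. 2012-02-07 + 46 days = 2012-03-24.
Next gap: 51 days. 2012-03-24 + 51 days = 2012-05-14.
Next gap: 56 days. 2012-05-14 + 56 days = 2012-07-09.
Next gap: 61 days. 2012-07-09 + 61 days = 2012-09-08.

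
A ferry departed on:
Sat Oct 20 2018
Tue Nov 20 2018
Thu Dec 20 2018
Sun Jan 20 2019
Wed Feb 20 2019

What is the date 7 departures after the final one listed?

Each date is the 20th; the gaps (31, 30, 31, 31) track the month lengths.
The rule is the 20th of each month.
March 2019: Wed Mar 20 2019.
April 2019: Sat Apr 20 2019.
May 2019: Mon May 20 2019.
Next: June 2019 → Thu Jun 20 2019.
July 2019: Sat Jul 20 2019.
August 2019: Tue Aug 20 2019.
September 2019: Fri Sep 20 2019.

Fri Sep 20 2019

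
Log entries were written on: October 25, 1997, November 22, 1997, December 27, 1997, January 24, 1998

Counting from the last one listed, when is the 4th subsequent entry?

May 23, 1998

All dates are Saturdays, 28, 35, 28 days apart.
Specifically, the 4th Saturday of each month.
February 1998 — 4th Saturday is February 28, 1998.
March 1998 — 4th Saturday is March 28, 1998.
4th Saturday of April 1998: April 25, 1998.
4th Saturday of May 1998: May 23, 1998.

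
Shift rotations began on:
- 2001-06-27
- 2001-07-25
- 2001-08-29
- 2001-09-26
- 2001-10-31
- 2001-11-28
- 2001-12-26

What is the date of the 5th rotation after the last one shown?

Every date is a Wednesday; gaps 28, 35, 28, 35, 28, 28 days.
Each is the last Wednesday of its month (at least one falls on the 29th or later, ruling out '4th Wednesday').
January 2002 ends with Wednesday 2002-01-30.
February 2002 ends with Wednesday 2002-02-27.
March 2002 ends with Wednesday 2002-03-27.
April 2002 ends with Wednesday 2002-04-24.
May 2002 ends with Wednesday 2002-05-29.

2002-05-29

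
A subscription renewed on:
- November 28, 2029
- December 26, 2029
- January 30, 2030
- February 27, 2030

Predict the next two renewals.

All Wednesdays; the gaps (28, 35, 28) vary with month length.
This is the last Wednesday of each month.
March 2030 ends with Wednesday March 27, 2030.
April 2030 ends with Wednesday April 24, 2030.

March 27, 2030; April 24, 2030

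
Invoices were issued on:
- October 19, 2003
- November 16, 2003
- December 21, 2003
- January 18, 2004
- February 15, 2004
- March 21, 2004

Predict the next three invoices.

April 18, 2004; May 16, 2004; June 20, 2004

These are Sundays at 28- or 35-day spacing (28, 35, 28, 28, 35).
The pattern: 3rd Sunday of the month.
April 2004 — 3rd Sunday is April 18, 2004.
May 2004 — 3rd Sunday is May 16, 2004.
3rd Sunday of June 2004: June 20, 2004.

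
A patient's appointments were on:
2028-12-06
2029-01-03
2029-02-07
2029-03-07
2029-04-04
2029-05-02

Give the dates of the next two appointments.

2029-06-06, 2029-07-04

All dates are Wednesdays, 28, 35, 28, 28, 28 days apart.
Specifically, the 1st Wednesday of each month.
June 2029 — 1st Wednesday is 2029-06-06.
1st Wednesday of July 2029: 2029-07-04.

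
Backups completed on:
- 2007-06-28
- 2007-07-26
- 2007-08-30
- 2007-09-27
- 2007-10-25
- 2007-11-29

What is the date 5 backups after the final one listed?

2008-04-24

All Thursdays; the gaps (28, 35, 28, 28, 35) vary with month length.
This is the last Thursday of each month.
December 2007 ends with Thursday 2007-12-27.
Last Thursday of January 2008: 2008-01-31.
February 2008 ends with Thursday 2008-02-28.
March 2008 ends with Thursday 2008-03-27.
April 2008 ends with Thursday 2008-04-24.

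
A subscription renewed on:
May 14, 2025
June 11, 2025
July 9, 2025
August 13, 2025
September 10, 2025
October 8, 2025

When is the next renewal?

These are Wednesdays at 28- or 35-day spacing (28, 28, 35, 28, 28).
The pattern: 2nd Wednesday of the month.
2nd Wednesday of November 2025: November 12, 2025.

November 12, 2025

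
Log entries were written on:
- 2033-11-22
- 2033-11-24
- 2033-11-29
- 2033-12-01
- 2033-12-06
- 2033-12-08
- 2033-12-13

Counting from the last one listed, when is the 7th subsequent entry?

The gap pattern 2, 5, 2, 5, 2, 5 repeats every 2 events.
These are the Tuesdays and Thursdays of each week.
The following Thursday is 2033-12-15.
The following Tuesday is 2033-12-20.
Next Thursday: 2033-12-22.
The following Tuesday is 2033-12-27.
The following Thursday is 2033-12-29.
Next Tuesday: 2034-01-03.
Next Thursday: 2034-01-05.

2034-01-05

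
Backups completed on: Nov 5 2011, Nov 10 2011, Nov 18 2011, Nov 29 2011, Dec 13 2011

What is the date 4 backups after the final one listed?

Mar 8 2012

Intervals are 5, 8, 11, 14 days — an arithmetic progression with common difference 3.
Next gap: 17 days. Dec 13 2011 + 17 days = Dec 30 2011.
Next gap: 20 days. Dec 30 2011 + 20 days = Jan 19 2012.
Next gap: 23 days. Jan 19 2012 + 23 days = Feb 11 2012.
Next gap: 26 days. Feb 11 2012 + 26 days = Mar 8 2012.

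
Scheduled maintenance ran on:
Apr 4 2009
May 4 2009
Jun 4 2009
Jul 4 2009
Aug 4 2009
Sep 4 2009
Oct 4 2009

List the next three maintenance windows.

The day-of-month is always 4 (30, 31, 30, 31, 31, 30 days between events).
So this recurs on the 4th of each month.
Next: November 2009 → Nov 4 2009.
December 2009: Dec 4 2009.
Next: January 2010 → Jan 4 2010.

Nov 4 2009, Dec 4 2009, Jan 4 2010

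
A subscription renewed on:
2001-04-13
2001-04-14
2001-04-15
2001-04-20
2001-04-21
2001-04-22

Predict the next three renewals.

2001-04-27, 2001-04-28, 2001-04-29

The gap pattern 1, 1, 5, 1, 1 repeats every 3 events.
These are the Fridays, Saturdays and Sundays of each week.
The following Friday is 2001-04-27.
Next Saturday: 2001-04-28.
The following Sunday is 2001-04-29.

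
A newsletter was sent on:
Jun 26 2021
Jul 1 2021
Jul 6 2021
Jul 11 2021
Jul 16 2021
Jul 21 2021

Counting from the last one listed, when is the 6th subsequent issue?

Aug 20 2021

Gaps between consecutive events: 5, 5, 5, 5, 5 days — a constant 5-day interval.
Jul 21 2021 + 5 days = Jul 26 2021.
Jul 26 2021 + 5 days = Jul 31 2021.
Jul 31 2021 + 5 days = Aug 5 2021.
Aug 5 2021 + 5 days = Aug 10 2021.
Aug 10 2021 + 5 days = Aug 15 2021.
Aug 15 2021 + 5 days = Aug 20 2021.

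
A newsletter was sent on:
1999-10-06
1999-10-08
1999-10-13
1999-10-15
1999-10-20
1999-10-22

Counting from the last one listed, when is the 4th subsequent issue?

The gap pattern 2, 5, 2, 5, 2 repeats every 2 events.
These are the Wednesdays and Fridays of each week.
The following Wednesday is 1999-10-27.
Next Friday: 1999-10-29.
The following Wednesday is 1999-11-03.
The following Friday is 1999-11-05.

1999-11-05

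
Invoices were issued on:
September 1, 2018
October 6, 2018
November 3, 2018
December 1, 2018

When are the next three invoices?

Gaps: 35, 28, 28 days — a mix of 28 and 35. Every date is a Saturday.
Each is the 1st Saturday of its month.
January 2019 — 1st Saturday is January 5, 2019.
February 2019 — 1st Saturday is February 2, 2019.
1st Saturday of March 2019: March 2, 2019.

January 5, 2019; February 2, 2019; March 2, 2019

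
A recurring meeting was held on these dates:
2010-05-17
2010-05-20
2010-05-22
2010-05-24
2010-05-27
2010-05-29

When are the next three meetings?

Gaps: 3, 2, 2, 3, 2 days — not constant, but cyclic with period 3.
The events fall on every Monday, Thursday and Saturday.
Next Monday: 2010-05-31.
The following Thursday is 2010-06-03.
Next Saturday: 2010-06-05.

2010-05-31, 2010-06-03, 2010-06-05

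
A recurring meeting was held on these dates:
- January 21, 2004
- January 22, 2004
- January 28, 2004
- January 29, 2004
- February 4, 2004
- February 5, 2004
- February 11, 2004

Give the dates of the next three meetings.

The gap pattern 1, 6, 1, 6, 1, 6 repeats every 2 events.
These are the Wednesdays and Thursdays of each week.
The following Thursday is February 12, 2004.
The following Wednesday is February 18, 2004.
The following Thursday is February 19, 2004.

February 12, 2004; February 18, 2004; February 19, 2004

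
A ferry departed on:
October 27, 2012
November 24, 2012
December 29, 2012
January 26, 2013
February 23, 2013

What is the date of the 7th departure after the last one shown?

All Saturdays; the gaps (28, 35, 28, 28) vary with month length.
This is the last Saturday of each month.
March 2013 ends with Saturday March 30, 2013.
April 2013 ends with Saturday April 27, 2013.
May 2013 ends with Saturday May 25, 2013.
June 2013 ends with Saturday June 29, 2013.
Last Saturday of July 2013: July 27, 2013.
August 2013 ends with Saturday August 31, 2013.
Last Saturday of September 2013: September 28, 2013.

September 28, 2013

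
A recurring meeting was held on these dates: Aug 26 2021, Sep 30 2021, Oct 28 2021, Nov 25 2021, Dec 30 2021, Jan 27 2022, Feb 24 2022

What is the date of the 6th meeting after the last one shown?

Every date is a Thursday; gaps 35, 28, 28, 35, 28, 28 days.
Each is the last Thursday of its month (at least one falls on the 29th or later, ruling out '4th Thursday').
March 2022 ends with Thursday Mar 31 2022.
April 2022 ends with Thursday Apr 28 2022.
Last Thursday of May 2022: May 26 2022.
June 2022 ends with Thursday Jun 30 2022.
Last Thursday of July 2022: Jul 28 2022.
August 2022 ends with Thursday Aug 25 2022.

Aug 25 2022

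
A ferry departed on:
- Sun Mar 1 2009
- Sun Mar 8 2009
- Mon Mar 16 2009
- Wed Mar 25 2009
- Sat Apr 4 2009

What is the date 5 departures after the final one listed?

Intervals are 7, 8, 9, 10 days — an arithmetic progression with common difference 1.
Next gap: 11 days. Sat Apr 4 2009 + 11 days = Wed Apr 15 2009.
Next gap: 12 days. Wed Apr 15 2009 + 12 days = Mon Apr 27 2009.
Next gap: 13 days. Mon Apr 27 2009 + 13 days = Sun May 10 2009.
Next gap: 14 days. Sun May 10 2009 + 14 days = Sun May 24 2009.
Next gap: 15 days. Sun May 24 2009 + 15 days = Mon Jun 8 2009.

Mon Jun 8 2009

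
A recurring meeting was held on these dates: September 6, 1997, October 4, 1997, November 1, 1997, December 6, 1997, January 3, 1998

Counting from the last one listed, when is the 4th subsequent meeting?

May 2, 1998

These are Saturdays at 28- or 35-day spacing (28, 28, 35, 28).
The pattern: 1st Saturday of the month.
1st Saturday of February 1998: February 7, 1998.
March 1998 — 1st Saturday is March 7, 1998.
1st Saturday of April 1998: April 4, 1998.
1st Saturday of May 1998: May 2, 1998.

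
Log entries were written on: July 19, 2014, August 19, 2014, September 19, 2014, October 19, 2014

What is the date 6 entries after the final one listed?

April 19, 2015

Gaps: 31, 31, 30 days — not constant. Every event is on the 19th of the month.
Pattern: the 19th of each month.
November 2014: November 19, 2014.
December 2014: December 19, 2014.
January 2015: January 19, 2015.
Next: February 2015 → February 19, 2015.
March 2015: March 19, 2015.
April 2015: April 19, 2015.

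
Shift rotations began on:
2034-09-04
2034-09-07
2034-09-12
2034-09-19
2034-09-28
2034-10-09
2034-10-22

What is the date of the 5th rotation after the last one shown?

2035-01-25

The spacing grows by 2 each time: 3, 5, 7, 9, 11, 13 days.
Next gap: 15 days. 2034-10-22 + 15 days = 2034-11-06.
Next gap: 17 days. 2034-11-06 + 17 days = 2034-11-23.
Next gap: 19 days. 2034-11-23 + 19 days = 2034-12-12.
Next gap: 21 days. 2034-12-12 + 21 days = 2035-01-02.
Next gap: 23 days. 2035-01-02 + 23 days = 2035-01-25.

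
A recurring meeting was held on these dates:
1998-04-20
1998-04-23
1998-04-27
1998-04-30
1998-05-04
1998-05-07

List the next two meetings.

1998-05-11, 1998-05-14

Gaps: 3, 4, 3, 4, 3 days — not constant, but cyclic with period 2.
The events fall on every Monday and Thursday.
Next Monday: 1998-05-11.
Next Thursday: 1998-05-14.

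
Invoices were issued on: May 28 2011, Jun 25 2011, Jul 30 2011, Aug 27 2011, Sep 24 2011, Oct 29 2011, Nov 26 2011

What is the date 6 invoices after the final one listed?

All Saturdays; the gaps (28, 35, 28, 28, 35, 28) vary with month length.
This is the last Saturday of each month.
December 2011 ends with Saturday Dec 31 2011.
January 2012 ends with Saturday Jan 28 2012.
Last Saturday of February 2012: Feb 25 2012.
March 2012 ends with Saturday Mar 31 2012.
April 2012 ends with Saturday Apr 28 2012.
May 2012 ends with Saturday May 26 2012.

May 26 2012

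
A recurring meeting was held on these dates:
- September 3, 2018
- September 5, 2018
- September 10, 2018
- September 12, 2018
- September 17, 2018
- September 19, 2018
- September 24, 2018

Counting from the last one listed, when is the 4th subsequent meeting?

October 8, 2018

Every event lands on a Monday or Wednesday (gaps cycle 2, 5, 2, 5, 2, 5).
So the schedule is: every Monday and Wednesday.
Next Wednesday: September 26, 2018.
The following Monday is October 1, 2018.
The following Wednesday is October 3, 2018.
The following Monday is October 8, 2018.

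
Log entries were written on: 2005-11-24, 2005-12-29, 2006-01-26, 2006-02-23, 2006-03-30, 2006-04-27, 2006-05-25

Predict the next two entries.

2006-06-29, 2006-07-27

All Thursdays; the gaps (35, 28, 28, 35, 28, 28) vary with month length.
This is the last Thursday of each month.
Last Thursday of June 2006: 2006-06-29.
July 2006 ends with Thursday 2006-07-27.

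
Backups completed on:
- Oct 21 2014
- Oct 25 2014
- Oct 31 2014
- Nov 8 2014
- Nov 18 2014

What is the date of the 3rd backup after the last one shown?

Dec 30 2014

Gaps: 4, 6, 8, 10 days — each gap is 2 larger than the previous one.
Next gap: 12 days. Nov 18 2014 + 12 days = Nov 30 2014.
Next gap: 14 days. Nov 30 2014 + 14 days = Dec 14 2014.
Next gap: 16 days. Dec 14 2014 + 16 days = Dec 30 2014.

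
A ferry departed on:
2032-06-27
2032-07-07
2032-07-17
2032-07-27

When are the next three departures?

The spacing is 10, 10, 10 days — always 10 days.
2032-07-27 + 10 days = 2032-08-06.
2032-08-06 + 10 days = 2032-08-16.
2032-08-16 + 10 days = 2032-08-26.

2032-08-06, 2032-08-16, 2032-08-26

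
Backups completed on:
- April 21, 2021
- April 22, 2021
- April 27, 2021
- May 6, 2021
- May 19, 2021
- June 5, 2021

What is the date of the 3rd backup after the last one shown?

Gaps: 1, 5, 9, 13, 17 days — each gap is 4 larger than the previous one.
Next gap: 21 days. June 5, 2021 + 21 days = June 26, 2021.
Next gap: 25 days. June 26, 2021 + 25 days = July 21, 2021.
Next gap: 29 days. July 21, 2021 + 29 days = August 19, 2021.

August 19, 2021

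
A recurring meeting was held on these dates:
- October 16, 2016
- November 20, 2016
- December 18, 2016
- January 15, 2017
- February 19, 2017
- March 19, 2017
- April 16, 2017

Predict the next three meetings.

These are Sundays at 28- or 35-day spacing (35, 28, 28, 35, 28, 28).
The pattern: 3rd Sunday of the month.
May 2017 — 3rd Sunday is May 21, 2017.
June 2017 — 3rd Sunday is June 18, 2017.
3rd Sunday of July 2017: July 16, 2017.

May 21, 2017; June 18, 2017; July 16, 2017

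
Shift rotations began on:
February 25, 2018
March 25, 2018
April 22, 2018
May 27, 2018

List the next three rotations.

June 24, 2018; July 22, 2018; August 26, 2018

Gaps: 28, 28, 35 days — a mix of 28 and 35. Every date is a Sunday.
Each is the 4th Sunday of its month.
4th Sunday of June 2018: June 24, 2018.
4th Sunday of July 2018: July 22, 2018.
August 2018 — 4th Sunday is August 26, 2018.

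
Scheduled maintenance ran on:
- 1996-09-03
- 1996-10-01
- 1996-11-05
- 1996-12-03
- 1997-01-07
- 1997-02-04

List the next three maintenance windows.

All dates are Tuesdays, 28, 35, 28, 35, 28 days apart.
Specifically, the 1st Tuesday of each month.
1st Tuesday of March 1997: 1997-03-04.
April 1997 — 1st Tuesday is 1997-04-01.
1st Tuesday of May 1997: 1997-05-06.

1997-03-04, 1997-04-01, 1997-05-06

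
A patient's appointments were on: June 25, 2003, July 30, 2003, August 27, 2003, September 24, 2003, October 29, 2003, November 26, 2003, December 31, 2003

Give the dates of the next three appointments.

Every date is a Wednesday; gaps 35, 28, 28, 35, 28, 35 days.
Each is the last Wednesday of its month (at least one falls on the 29th or later, ruling out '4th Wednesday').
January 2004 ends with Wednesday January 28, 2004.
February 2004 ends with Wednesday February 25, 2004.
Last Wednesday of March 2004: March 31, 2004.

January 28, 2004; February 25, 2004; March 31, 2004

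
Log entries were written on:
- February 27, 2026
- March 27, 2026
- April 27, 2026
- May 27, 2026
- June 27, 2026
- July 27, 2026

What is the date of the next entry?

The day-of-month is always 27 (28, 31, 30, 31, 30 days between events).
So this recurs on the 27th of each month.
August 2026: August 27, 2026.

August 27, 2026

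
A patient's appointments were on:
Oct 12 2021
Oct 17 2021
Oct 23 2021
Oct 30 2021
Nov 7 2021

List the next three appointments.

Nov 16 2021, Nov 26 2021, Dec 7 2021

Gaps: 5, 6, 7, 8 days — each gap is 1 larger than the previous one.
Next gap: 9 days. Nov 7 2021 + 9 days = Nov 16 2021.
Next gap: 10 days. Nov 16 2021 + 10 days = Nov 26 2021.
Next gap: 11 days. Nov 26 2021 + 11 days = Dec 7 2021.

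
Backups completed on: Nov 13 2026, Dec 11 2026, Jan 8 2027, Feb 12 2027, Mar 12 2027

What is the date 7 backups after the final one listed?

All dates are Fridays, 28, 28, 35, 28 days apart.
Specifically, the 2nd Friday of each month.
April 2027 — 2nd Friday is Apr 9 2027.
2nd Friday of May 2027: May 14 2027.
June 2027 — 2nd Friday is Jun 11 2027.
July 2027 — 2nd Friday is Jul 9 2027.
2nd Friday of August 2027: Aug 13 2027.
2nd Friday of September 2027: Sep 10 2027.
October 2027 — 2nd Friday is Oct 8 2027.

Oct 8 2027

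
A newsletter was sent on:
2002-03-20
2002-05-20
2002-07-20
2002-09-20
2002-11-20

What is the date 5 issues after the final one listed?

The day-of-month is always 20 (61, 61, 62, 61 days between events).
So this recurs on the 20th of every 2 months.
Next: January 2003 → 2003-01-20.
March 2003: 2003-03-20.
May 2003: 2003-05-20.
Next: July 2003 → 2003-07-20.
Next: September 2003 → 2003-09-20.

2003-09-20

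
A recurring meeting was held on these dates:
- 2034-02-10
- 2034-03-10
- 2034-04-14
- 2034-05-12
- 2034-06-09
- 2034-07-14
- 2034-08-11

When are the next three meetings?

2034-09-08, 2034-10-13, 2034-11-10

These are Fridays at 28- or 35-day spacing (28, 35, 28, 28, 35, 28).
The pattern: 2nd Friday of the month.
2nd Friday of September 2034: 2034-09-08.
October 2034 — 2nd Friday is 2034-10-13.
November 2034 — 2nd Friday is 2034-11-10.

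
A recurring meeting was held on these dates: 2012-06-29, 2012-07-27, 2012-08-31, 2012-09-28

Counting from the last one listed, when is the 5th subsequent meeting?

2013-02-22

These are Fridays with 28, 35, 28-day gaps.
Each is the final Friday of its month — 2012-06-29 is past the 28th, so '4th Friday' doesn't fit.
October 2012 ends with Friday 2012-10-26.
Last Friday of November 2012: 2012-11-30.
Last Friday of December 2012: 2012-12-28.
Last Friday of January 2013: 2013-01-25.
February 2013 ends with Friday 2013-02-22.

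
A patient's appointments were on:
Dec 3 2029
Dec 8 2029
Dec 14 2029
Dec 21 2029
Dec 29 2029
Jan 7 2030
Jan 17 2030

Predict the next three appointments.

Gaps: 5, 6, 7, 8, 9, 10 days — each gap is 1 larger than the previous one.
Next gap: 11 days. Jan 17 2030 + 11 days = Jan 28 2030.
Next gap: 12 days. Jan 28 2030 + 12 days = Feb 9 2030.
Next gap: 13 days. Feb 9 2030 + 13 days = Feb 22 2030.

Jan 28 2030, Feb 9 2030, Feb 22 2030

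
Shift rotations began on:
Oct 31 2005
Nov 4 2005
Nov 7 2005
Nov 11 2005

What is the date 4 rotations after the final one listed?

Nov 25 2005

Every event lands on a Monday or Friday (gaps cycle 4, 3, 4).
So the schedule is: every Monday and Friday.
Next Monday: Nov 14 2005.
The following Friday is Nov 18 2005.
Next Monday: Nov 21 2005.
The following Friday is Nov 25 2005.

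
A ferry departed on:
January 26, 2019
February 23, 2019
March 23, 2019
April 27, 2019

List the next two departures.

Gaps: 28, 28, 35 days — a mix of 28 and 35. Every date is a Saturday.
Each is the 4th Saturday of its month.
May 2019 — 4th Saturday is May 25, 2019.
June 2019 — 4th Saturday is June 22, 2019.

May 25, 2019; June 22, 2019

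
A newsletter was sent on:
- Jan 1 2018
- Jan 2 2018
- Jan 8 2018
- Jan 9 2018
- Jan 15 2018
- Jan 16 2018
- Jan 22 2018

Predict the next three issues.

Jan 23 2018, Jan 29 2018, Jan 30 2018

Every event lands on a Monday or Tuesday (gaps cycle 1, 6, 1, 6, 1, 6).
So the schedule is: every Monday and Tuesday.
The following Tuesday is Jan 23 2018.
The following Monday is Jan 29 2018.
Next Tuesday: Jan 30 2018.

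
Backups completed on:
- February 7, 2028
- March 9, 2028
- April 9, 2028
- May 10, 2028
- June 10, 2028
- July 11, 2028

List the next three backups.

Gaps between consecutive events: 31, 31, 31, 31, 31 days — a constant 31-day interval.
July 11, 2028 + 31 days = August 11, 2028.
August 11, 2028 + 31 days = September 11, 2028.
September 11, 2028 + 31 days = October 12, 2028.

August 11, 2028; September 11, 2028; October 12, 2028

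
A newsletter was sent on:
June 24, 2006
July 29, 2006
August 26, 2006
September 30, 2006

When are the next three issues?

These are Saturdays with 35, 28, 35-day gaps.
Each is the final Saturday of its month — July 29, 2006 is past the 28th, so '4th Saturday' doesn't fit.
October 2006 ends with Saturday October 28, 2006.
November 2006 ends with Saturday November 25, 2006.
December 2006 ends with Saturday December 30, 2006.

October 28, 2006; November 25, 2006; December 30, 2006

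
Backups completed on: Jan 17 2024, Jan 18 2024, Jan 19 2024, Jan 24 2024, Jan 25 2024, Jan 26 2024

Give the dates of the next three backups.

Every event lands on a Wednesday or Thursday or Friday (gaps cycle 1, 1, 5, 1, 1).
So the schedule is: every Wednesday, Thursday and Friday.
The following Wednesday is Jan 31 2024.
Next Thursday: Feb 1 2024.
The following Friday is Feb 2 2024.

Jan 31 2024, Feb 1 2024, Feb 2 2024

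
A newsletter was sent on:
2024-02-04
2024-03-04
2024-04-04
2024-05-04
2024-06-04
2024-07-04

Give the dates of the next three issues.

The day-of-month is always 4 (29, 31, 30, 31, 30 days between events).
So this recurs on the 4th of each month.
Next: August 2024 → 2024-08-04.
Next: September 2024 → 2024-09-04.
Next: October 2024 → 2024-10-04.

2024-08-04, 2024-09-04, 2024-10-04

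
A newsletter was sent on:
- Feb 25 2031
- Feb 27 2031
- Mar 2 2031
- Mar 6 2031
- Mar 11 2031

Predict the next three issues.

Mar 17 2031, Mar 24 2031, Apr 1 2031

Gaps: 2, 3, 4, 5 days — each gap is 1 larger than the previous one.
Next gap: 6 days. Mar 11 2031 + 6 days = Mar 17 2031.
Next gap: 7 days. Mar 17 2031 + 7 days = Mar 24 2031.
Next gap: 8 days. Mar 24 2031 + 8 days = Apr 1 2031.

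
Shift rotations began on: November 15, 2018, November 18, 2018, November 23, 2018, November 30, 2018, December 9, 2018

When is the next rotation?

Intervals are 3, 5, 7, 9 days — an arithmetic progression with common difference 2.
Next gap: 11 days. December 9, 2018 + 11 days = December 20, 2018.

December 20, 2018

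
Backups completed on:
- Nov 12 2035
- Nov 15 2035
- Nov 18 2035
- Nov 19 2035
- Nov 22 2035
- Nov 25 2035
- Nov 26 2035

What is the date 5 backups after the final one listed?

Gaps: 3, 3, 1, 3, 3, 1 days — not constant, but cyclic with period 3.
The events fall on every Monday, Thursday and Sunday.
Next Thursday: Nov 29 2035.
The following Sunday is Dec 2 2035.
The following Monday is Dec 3 2035.
The following Thursday is Dec 6 2035.
Next Sunday: Dec 9 2035.

Dec 9 2035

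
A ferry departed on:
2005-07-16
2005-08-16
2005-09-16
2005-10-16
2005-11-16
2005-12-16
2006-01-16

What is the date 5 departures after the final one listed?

2006-06-16

Gaps: 31, 31, 30, 31, 30, 31 days — not constant. Every event is on the 16th of the month.
Pattern: the 16th of each month.
Next: February 2006 → 2006-02-16.
Next: March 2006 → 2006-03-16.
Next: April 2006 → 2006-04-16.
Next: May 2006 → 2006-05-16.
Next: June 2006 → 2006-06-16.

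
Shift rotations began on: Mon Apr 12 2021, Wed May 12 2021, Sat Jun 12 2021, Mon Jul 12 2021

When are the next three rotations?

Gaps: 30, 31, 30 days — not constant. Every event is on the 12th of the month.
Pattern: the 12th of each month.
Next: August 2021 → Thu Aug 12 2021.
Next: September 2021 → Sun Sep 12 2021.
October 2021: Tue Oct 12 2021.

Thu Aug 12 2021, Sun Sep 12 2021, Tue Oct 12 2021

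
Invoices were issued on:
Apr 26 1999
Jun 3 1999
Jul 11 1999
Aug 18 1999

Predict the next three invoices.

Sep 25 1999, Nov 2 1999, Dec 10 1999

The spacing is 38, 38, 38 days — always 38 days.
Aug 18 1999 + 38 days = Sep 25 1999.
Sep 25 1999 + 38 days = Nov 2 1999.
Nov 2 1999 + 38 days = Dec 10 1999.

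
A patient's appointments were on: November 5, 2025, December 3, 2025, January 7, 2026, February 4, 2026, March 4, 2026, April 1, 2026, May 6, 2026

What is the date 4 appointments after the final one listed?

All dates are Wednesdays, 28, 35, 28, 28, 28, 35 days apart.
Specifically, the 1st Wednesday of each month.
1st Wednesday of June 2026: June 3, 2026.
1st Wednesday of July 2026: July 1, 2026.
1st Wednesday of August 2026: August 5, 2026.
September 2026 — 1st Wednesday is September 2, 2026.

September 2, 2026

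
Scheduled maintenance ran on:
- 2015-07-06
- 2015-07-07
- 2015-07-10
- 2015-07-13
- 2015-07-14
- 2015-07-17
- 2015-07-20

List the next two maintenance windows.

2015-07-21, 2015-07-24

The gap pattern 1, 3, 3, 1, 3, 3 repeats every 3 events.
These are the Mondays, Tuesdays and Fridays of each week.
The following Tuesday is 2015-07-21.
The following Friday is 2015-07-24.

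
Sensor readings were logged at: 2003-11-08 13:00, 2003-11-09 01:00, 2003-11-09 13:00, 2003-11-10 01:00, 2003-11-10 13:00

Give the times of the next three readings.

2003-11-11 01:00, 2003-11-11 13:00, 2003-11-12 01:00

The interval is a steady 12 hours (12, 12, 12, 12).
2003-11-10 13:00 + 12 h = 2003-11-11 01:00.
2003-11-11 01:00 + 12 h = 2003-11-11 13:00.
2003-11-11 13:00 + 12 h = 2003-11-12 01:00.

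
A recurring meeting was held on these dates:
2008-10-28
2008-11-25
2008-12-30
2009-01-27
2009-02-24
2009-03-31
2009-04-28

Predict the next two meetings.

Every date is a Tuesday; gaps 28, 35, 28, 28, 35, 28 days.
Each is the last Tuesday of its month (at least one falls on the 29th or later, ruling out '4th Tuesday').
May 2009 ends with Tuesday 2009-05-26.
June 2009 ends with Tuesday 2009-06-30.

2009-05-26, 2009-06-30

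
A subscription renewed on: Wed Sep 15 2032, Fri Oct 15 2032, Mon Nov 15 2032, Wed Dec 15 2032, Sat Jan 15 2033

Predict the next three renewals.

Tue Feb 15 2033, Tue Mar 15 2033, Fri Apr 15 2033

Each date is the 15th; the gaps (30, 31, 30, 31) track the month lengths.
The rule is the 15th of each month.
February 2033: Tue Feb 15 2033.
Next: March 2033 → Tue Mar 15 2033.
Next: April 2033 → Fri Apr 15 2033.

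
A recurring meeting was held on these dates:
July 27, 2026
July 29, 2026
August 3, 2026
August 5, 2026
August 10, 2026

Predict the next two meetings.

The gap pattern 2, 5, 2, 5 repeats every 2 events.
These are the Mondays and Wednesdays of each week.
Next Wednesday: August 12, 2026.
Next Monday: August 17, 2026.

August 12, 2026; August 17, 2026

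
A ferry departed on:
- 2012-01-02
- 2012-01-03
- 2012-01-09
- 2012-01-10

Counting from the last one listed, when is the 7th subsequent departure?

2012-02-06

Gaps: 1, 6, 1 days — not constant, but cyclic with period 2.
The events fall on every Monday and Tuesday.
Next Monday: 2012-01-16.
The following Tuesday is 2012-01-17.
Next Monday: 2012-01-23.
The following Tuesday is 2012-01-24.
Next Monday: 2012-01-30.
The following Tuesday is 2012-01-31.
Next Monday: 2012-02-06.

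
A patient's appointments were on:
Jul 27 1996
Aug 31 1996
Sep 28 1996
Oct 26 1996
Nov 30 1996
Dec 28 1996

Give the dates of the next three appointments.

Every date is a Saturday; gaps 35, 28, 28, 35, 28 days.
Each is the last Saturday of its month (at least one falls on the 29th or later, ruling out '4th Saturday').
Last Saturday of January 1997: Jan 25 1997.
February 1997 ends with Saturday Feb 22 1997.
March 1997 ends with Saturday Mar 29 1997.

Jan 25 1997, Feb 22 1997, Mar 29 1997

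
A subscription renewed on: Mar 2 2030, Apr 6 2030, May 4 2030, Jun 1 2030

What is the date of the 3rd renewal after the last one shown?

Sep 7 2030

Gaps: 35, 28, 28 days — a mix of 28 and 35. Every date is a Saturday.
Each is the 1st Saturday of its month.
July 2030 — 1st Saturday is Jul 6 2030.
August 2030 — 1st Saturday is Aug 3 2030.
September 2030 — 1st Saturday is Sep 7 2030.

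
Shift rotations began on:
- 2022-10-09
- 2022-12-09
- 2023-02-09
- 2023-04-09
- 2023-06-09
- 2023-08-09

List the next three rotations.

Gaps: 61, 62, 59, 61, 61 days — not constant. Every event is on the 9th of the month.
Pattern: the 9th of every 2 months.
Next: October 2023 → 2023-10-09.
December 2023: 2023-12-09.
Next: February 2024 → 2024-02-09.

2023-10-09, 2023-12-09, 2024-02-09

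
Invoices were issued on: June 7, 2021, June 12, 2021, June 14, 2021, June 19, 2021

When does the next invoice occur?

June 21, 2021

Gaps: 5, 2, 5 days — not constant, but cyclic with period 2.
The events fall on every Monday and Saturday.
Next Monday: June 21, 2021.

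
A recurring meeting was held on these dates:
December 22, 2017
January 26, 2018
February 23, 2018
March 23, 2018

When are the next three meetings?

April 27, 2018; May 25, 2018; June 22, 2018

These are Fridays at 28- or 35-day spacing (35, 28, 28).
The pattern: 4th Friday of the month.
4th Friday of April 2018: April 27, 2018.
4th Friday of May 2018: May 25, 2018.
June 2018 — 4th Friday is June 22, 2018.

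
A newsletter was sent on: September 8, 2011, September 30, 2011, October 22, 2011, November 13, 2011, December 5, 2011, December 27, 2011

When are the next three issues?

The spacing is 22, 22, 22, 22, 22 days — always 22 days.
December 27, 2011 + 22 days = January 18, 2012.
January 18, 2012 + 22 days = February 9, 2012.
February 9, 2012 + 22 days = March 2, 2012.

January 18, 2012; February 9, 2012; March 2, 2012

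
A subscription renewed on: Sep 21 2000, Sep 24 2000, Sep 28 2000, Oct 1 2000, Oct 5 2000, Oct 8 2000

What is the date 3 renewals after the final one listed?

Every event lands on a Thursday or Sunday (gaps cycle 3, 4, 3, 4, 3).
So the schedule is: every Thursday and Sunday.
The following Thursday is Oct 12 2000.
Next Sunday: Oct 15 2000.
Next Thursday: Oct 19 2000.

Oct 19 2000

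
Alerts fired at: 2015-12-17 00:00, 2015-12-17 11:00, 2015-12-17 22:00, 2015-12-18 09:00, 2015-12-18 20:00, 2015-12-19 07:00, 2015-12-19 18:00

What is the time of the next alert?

Spacing: 11, 11, 11, 11, 11, 11 h — constant 11 h.
2015-12-19 18:00 + 11 h = 2015-12-20 05:00.

2015-12-20 05:00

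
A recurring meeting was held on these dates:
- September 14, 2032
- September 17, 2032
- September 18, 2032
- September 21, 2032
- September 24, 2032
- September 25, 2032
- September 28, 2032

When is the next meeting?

The gap pattern 3, 1, 3, 3, 1, 3 repeats every 3 events.
These are the Tuesdays, Fridays and Saturdays of each week.
Next Friday: October 1, 2032.

October 1, 2032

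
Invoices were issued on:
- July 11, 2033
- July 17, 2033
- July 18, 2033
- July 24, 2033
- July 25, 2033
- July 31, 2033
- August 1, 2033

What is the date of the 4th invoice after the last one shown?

Every event lands on a Monday or Sunday (gaps cycle 6, 1, 6, 1, 6, 1).
So the schedule is: every Monday and Sunday.
Next Sunday: August 7, 2033.
Next Monday: August 8, 2033.
The following Sunday is August 14, 2033.
Next Monday: August 15, 2033.

August 15, 2033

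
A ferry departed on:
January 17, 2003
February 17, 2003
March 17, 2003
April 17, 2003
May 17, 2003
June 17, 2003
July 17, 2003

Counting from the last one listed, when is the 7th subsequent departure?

The day-of-month is always 17 (31, 28, 31, 30, 31, 30 days between events).
So this recurs on the 17th of each month.
Next: August 2003 → August 17, 2003.
Next: September 2003 → September 17, 2003.
October 2003: October 17, 2003.
Next: November 2003 → November 17, 2003.
Next: December 2003 → December 17, 2003.
January 2004: January 17, 2004.
Next: February 2004 → February 17, 2004.

February 17, 2004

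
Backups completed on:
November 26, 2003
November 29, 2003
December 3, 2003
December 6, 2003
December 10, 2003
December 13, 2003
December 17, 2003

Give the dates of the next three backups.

Every event lands on a Wednesday or Saturday (gaps cycle 3, 4, 3, 4, 3, 4).
So the schedule is: every Wednesday and Saturday.
The following Saturday is December 20, 2003.
Next Wednesday: December 24, 2003.
Next Saturday: December 27, 2003.

December 20, 2003; December 24, 2003; December 27, 2003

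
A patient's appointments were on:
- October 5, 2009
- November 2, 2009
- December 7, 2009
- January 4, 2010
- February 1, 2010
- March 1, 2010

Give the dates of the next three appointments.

These are Mondays at 28- or 35-day spacing (28, 35, 28, 28, 28).
The pattern: 1st Monday of the month.
April 2010 — 1st Monday is April 5, 2010.
May 2010 — 1st Monday is May 3, 2010.
1st Monday of June 2010: June 7, 2010.

April 5, 2010; May 3, 2010; June 7, 2010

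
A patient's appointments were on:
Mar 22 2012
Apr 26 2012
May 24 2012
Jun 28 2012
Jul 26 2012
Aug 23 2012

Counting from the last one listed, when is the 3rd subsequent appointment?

Nov 22 2012

Gaps: 35, 28, 35, 28, 28 days — a mix of 28 and 35. Every date is a Thursday.
Each is the 4th Thursday of its month.
September 2012 — 4th Thursday is Sep 27 2012.
4th Thursday of October 2012: Oct 25 2012.
November 2012 — 4th Thursday is Nov 22 2012.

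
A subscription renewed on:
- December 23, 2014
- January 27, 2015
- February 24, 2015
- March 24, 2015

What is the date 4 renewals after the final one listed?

All dates are Tuesdays, 35, 28, 28 days apart.
Specifically, the 4th Tuesday of each month.
April 2015 — 4th Tuesday is April 28, 2015.
May 2015 — 4th Tuesday is May 26, 2015.
June 2015 — 4th Tuesday is June 23, 2015.
July 2015 — 4th Tuesday is July 28, 2015.

July 28, 2015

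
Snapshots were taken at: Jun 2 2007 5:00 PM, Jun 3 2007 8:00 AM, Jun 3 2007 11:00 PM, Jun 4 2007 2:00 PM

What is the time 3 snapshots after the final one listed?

Jun 6 2007 11:00 AM

Gaps: 15, 15, 15 hours — each event is 15 hours after the previous one.
Jun 4 2007 2:00 PM + 15 h = Jun 5 2007 5:00 AM.
Jun 5 2007 5:00 AM + 15 h = Jun 5 2007 8:00 PM.
Jun 5 2007 8:00 PM + 15 h = Jun 6 2007 11:00 AM.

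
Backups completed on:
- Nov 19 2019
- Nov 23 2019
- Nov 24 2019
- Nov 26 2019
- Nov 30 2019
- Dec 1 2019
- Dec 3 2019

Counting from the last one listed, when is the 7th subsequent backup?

Gaps: 4, 1, 2, 4, 1, 2 days — not constant, but cyclic with period 3.
The events fall on every Tuesday, Saturday and Sunday.
Next Saturday: Dec 7 2019.
The following Sunday is Dec 8 2019.
Next Tuesday: Dec 10 2019.
Next Saturday: Dec 14 2019.
Next Sunday: Dec 15 2019.
The following Tuesday is Dec 17 2019.
Next Saturday: Dec 21 2019.

Dec 21 2019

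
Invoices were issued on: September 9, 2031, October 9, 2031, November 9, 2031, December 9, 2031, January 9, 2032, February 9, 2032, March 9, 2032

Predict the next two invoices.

The day-of-month is always 9 (30, 31, 30, 31, 31, 29 days between events).
So this recurs on the 9th of each month.
Next: April 2032 → April 9, 2032.
Next: May 2032 → May 9, 2032.

April 9, 2032; May 9, 2032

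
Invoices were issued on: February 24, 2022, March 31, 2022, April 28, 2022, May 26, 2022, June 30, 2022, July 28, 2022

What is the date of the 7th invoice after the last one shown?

Every date is a Thursday; gaps 35, 28, 28, 35, 28 days.
Each is the last Thursday of its month (at least one falls on the 29th or later, ruling out '4th Thursday').
August 2022 ends with Thursday August 25, 2022.
Last Thursday of September 2022: September 29, 2022.
October 2022 ends with Thursday October 27, 2022.
Last Thursday of November 2022: November 24, 2022.
Last Thursday of December 2022: December 29, 2022.
January 2023 ends with Thursday January 26, 2023.
February 2023 ends with Thursday February 23, 2023.

February 23, 2023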